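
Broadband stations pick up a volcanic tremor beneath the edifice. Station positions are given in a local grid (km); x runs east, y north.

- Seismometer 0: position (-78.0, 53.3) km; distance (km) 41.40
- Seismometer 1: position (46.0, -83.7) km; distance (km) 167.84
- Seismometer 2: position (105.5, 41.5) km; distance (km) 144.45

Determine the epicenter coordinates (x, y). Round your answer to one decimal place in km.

Circle about each station: (x + 78.0)² + (y − 53.3)² = 41.40²; (x − 46.0)² + (y + 83.7)² = 167.84²; (x − 105.5)² + (y − 41.5)² = 144.45².
Subtracting the Seismometer 0 equation from the Seismometer 1 and Seismometer 2 equations removes the quadratic terms:
248.0 x − 274.0 y = -26259.51
367.0 x − 23.6 y = -15224.23
Solving the 2×2 system: x ≈ -37.5, y ≈ 61.9 km.

(-37.5, 61.9)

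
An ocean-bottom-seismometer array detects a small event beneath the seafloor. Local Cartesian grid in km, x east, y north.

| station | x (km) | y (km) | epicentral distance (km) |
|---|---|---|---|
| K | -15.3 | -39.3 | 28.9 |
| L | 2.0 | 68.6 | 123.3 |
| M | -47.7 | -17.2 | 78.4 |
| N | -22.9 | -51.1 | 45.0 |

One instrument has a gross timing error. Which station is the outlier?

Solve using three stations at a time. Using L, M, N (subtract circle equations pairwise → linear system) gives (x, y) ≈ (22.0, -53.0).
Distances from that point to each station vs reported:
  K: calculated 39.7 vs reported 28.9 → residual 10.8 km
  L: calculated 123.3 vs reported 123.3 → residual 0.0 km
  M: calculated 78.4 vs reported 78.4 → residual 0.0 km
  N: calculated 44.9 vs reported 45.0 → residual 0.1 km
L, M, N are mutually consistent (residuals ≈ 0); K is off by 10.8 km.

K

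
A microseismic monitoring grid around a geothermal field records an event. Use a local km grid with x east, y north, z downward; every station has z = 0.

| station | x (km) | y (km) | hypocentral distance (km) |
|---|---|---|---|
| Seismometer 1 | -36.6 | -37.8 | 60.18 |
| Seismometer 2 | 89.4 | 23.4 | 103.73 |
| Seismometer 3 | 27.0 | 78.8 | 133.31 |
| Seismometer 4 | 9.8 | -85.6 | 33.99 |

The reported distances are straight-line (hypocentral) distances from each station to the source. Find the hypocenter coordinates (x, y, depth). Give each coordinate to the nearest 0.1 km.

Each station gives a sphere (x−x_i)² + (y−y_i)² + z² = d_i² (stations at z=0).
Subtracting the Seismometer 1 sphere from Seismometer 2 and Seismometer 3: z² cancels, leaving linear equations in x and y:
252.0 x + 122.4 y = -1366.76
127.2 x + 233.2 y = -9979.88
Solving: x ≈ 20.900, y ≈ -54.195 km (keep extra digits for the depth step; rounded: 20.9, -54.2).
Then from the Seismometer 1 sphere: z² = 60.18² − (x + 36.6)² − (y + 37.8)² with x = 20.900, y = -54.195, so z ≈ 6.825 ≈ 6.8 km.
Check against Seismometer 4 (with the unrounded solution): distance 34.00 ≈ 33.99 km. ✓

x ≈ 20.9 km, y ≈ -54.2 km, depth ≈ 6.8 km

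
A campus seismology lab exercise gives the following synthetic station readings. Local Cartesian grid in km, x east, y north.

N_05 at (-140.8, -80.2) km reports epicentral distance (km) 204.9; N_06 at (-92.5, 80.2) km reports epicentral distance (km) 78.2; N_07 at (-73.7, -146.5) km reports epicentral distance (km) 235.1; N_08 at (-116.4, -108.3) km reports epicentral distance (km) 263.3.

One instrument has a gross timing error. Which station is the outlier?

Solve using three stations at a time. Using N_05, N_06, N_07 (subtract circle equations pairwise → linear system) gives (x, y) ≈ (-14.3, 81.0).
Distances from that point to each station vs reported:
  N_05: calculated 204.9 vs reported 204.9 → residual 0.0 km
  N_06: calculated 78.2 vs reported 78.2 → residual 0.0 km
  N_07: calculated 235.1 vs reported 235.1 → residual 0.0 km
  N_08: calculated 215.1 vs reported 263.3 → residual 48.2 km
N_05, N_06, N_07 are mutually consistent (residuals ≈ 0); N_08 is off by 48.2 km.

N_08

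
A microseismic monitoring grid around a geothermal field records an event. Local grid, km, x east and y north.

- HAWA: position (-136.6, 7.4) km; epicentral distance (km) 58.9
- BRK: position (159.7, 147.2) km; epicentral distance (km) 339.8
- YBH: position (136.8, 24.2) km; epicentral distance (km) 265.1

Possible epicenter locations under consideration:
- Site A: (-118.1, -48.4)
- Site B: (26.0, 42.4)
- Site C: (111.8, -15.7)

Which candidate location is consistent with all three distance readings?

Site A

For each candidate, compare |candidate − station| to the reported distance:
Site A: residuals HAWA 0.1, BRK 0.0, YBH 0.1 → max 0.1 km
Site B: residuals HAWA 107.4, BRK 169.9, YBH 152.8 → max 169.9 km
Site C: residuals HAWA 190.6, BRK 170.0, YBH 218.0 → max 218.0 km
Only Site A has all residuals ≈ 0.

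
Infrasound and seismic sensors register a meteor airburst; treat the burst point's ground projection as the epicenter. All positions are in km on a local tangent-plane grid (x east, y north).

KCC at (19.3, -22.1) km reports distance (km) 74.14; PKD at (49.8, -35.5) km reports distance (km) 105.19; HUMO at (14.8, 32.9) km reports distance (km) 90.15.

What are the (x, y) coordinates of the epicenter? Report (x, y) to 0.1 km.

x ≈ -54.8 km, y ≈ -24.4 km

Circle about each station: (x − 19.3)² + (y + 22.1)² = 74.14²; (x − 49.8)² + (y + 35.5)² = 105.19²; (x − 14.8)² + (y − 32.9)² = 90.15².
Subtracting the KCC equation from the PKD and HUMO equations removes the quadratic terms:
61.0 x − 26.8 y = -2688.81
-9.0 x + 110.0 y = -2189.73
Solving the 2×2 system: x ≈ -54.8, y ≈ -24.4 km.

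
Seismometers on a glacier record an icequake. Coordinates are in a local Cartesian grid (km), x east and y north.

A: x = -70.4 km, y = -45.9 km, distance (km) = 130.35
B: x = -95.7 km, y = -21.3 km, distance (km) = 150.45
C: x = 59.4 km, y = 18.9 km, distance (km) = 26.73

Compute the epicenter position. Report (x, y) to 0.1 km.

Circle about each station: (x + 70.4)² + (y + 45.9)² = 130.35²; (x + 95.7)² + (y + 21.3)² = 150.45²; (x − 59.4)² + (y − 18.9)² = 26.73².
Subtracting pairs of circle equations eliminates x²+y² and gives linear equations (the radical axes):
-50.6 x + 49.2 y = -3094.87
259.6 x + 129.6 y = 13099.23
Solving the 2×2 system: x ≈ 54.1, y ≈ -7.3 km.
Check against A (with the unrounded x, y): √((x + 70.4)²+(y + 45.9)²) = 130.35 ≈ 130.35 km. ✓

(54.1, -7.3)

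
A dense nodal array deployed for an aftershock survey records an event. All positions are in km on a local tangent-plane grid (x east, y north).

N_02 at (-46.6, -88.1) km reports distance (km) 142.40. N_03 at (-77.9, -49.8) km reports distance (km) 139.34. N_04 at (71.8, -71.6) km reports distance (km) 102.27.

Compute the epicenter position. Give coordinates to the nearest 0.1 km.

Circle about each station: (x + 46.6)² + (y + 88.1)² = 142.40²; (x + 77.9)² + (y + 49.8)² = 139.34²; (x − 71.8)² + (y + 71.6)² = 102.27².
Subtracting pairs of circle equations eliminates x²+y² and gives linear equations (the radical axes):
-62.6 x + 76.6 y = -522.60
236.8 x + 33.0 y = 10167.24
Solving the 2×2 system: x ≈ 39.4, y ≈ 25.4 km.
Check against N_02 (with the unrounded x, y): √((x + 46.6)²+(y + 88.1)²) = 142.38 ≈ 142.40 km. ✓

39.4 km east, 25.4 km north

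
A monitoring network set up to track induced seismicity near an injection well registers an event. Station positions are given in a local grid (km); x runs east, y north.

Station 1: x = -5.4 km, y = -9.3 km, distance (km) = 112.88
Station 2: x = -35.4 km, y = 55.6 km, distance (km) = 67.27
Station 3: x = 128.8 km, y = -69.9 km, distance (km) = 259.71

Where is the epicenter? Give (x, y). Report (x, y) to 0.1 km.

x ≈ -102.3 km, y ≈ 48.6 km

Circle about each station: (x + 5.4)² + (y + 9.3)² = 112.88²; (x + 35.4)² + (y − 55.6)² = 67.27²; (x − 128.8)² + (y + 69.9)² = 259.71².
Subtracting pairs of circle equations eliminates x²+y² and gives linear equations (the radical axes):
-60.0 x + 129.8 y = 12445.51
268.4 x − 121.2 y = -33347.59
Solving the 2×2 system: x ≈ -102.3, y ≈ 48.6 km.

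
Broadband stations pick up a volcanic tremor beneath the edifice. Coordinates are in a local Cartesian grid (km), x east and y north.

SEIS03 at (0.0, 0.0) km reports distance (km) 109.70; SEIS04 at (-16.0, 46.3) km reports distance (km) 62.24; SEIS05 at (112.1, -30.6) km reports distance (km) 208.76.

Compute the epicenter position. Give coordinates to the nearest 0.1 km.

-54.5 km east, 95.2 km north

Circle about each station: x² + y² = 109.70²; (x + 16.0)² + (y − 46.3)² = 62.24²; (x − 112.1)² + (y + 30.6)² = 208.76².
Subtracting pairs of circle equations eliminates x²+y² and gives linear equations (the radical axes):
-32.0 x + 92.6 y = 10559.96
224.2 x − 61.2 y = -18043.88
Solving the 2×2 system: x ≈ -54.5, y ≈ 95.2 km.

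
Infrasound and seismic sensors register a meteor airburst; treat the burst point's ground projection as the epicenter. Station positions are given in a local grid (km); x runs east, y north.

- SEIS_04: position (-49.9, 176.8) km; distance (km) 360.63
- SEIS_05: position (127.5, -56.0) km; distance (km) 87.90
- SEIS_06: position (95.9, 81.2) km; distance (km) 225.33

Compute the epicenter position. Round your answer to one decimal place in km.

Circle about each station: (x + 49.9)² + (y − 176.8)² = 360.63²; (x − 127.5)² + (y + 56.0)² = 87.90²; (x − 95.9)² + (y − 81.2)² = 225.33².
Subtracting pairs of circle equations eliminates x²+y² and gives linear equations (the radical axes):
354.8 x − 465.6 y = 107971.59
291.6 x − 191.2 y = 61322.39
Solving the 2×2 system: x ≈ 116.4, y ≈ -143.2 km.
Check against SEIS_04 (with the unrounded x, y): √((x + 49.9)²+(y − 176.8)²) = 360.63 ≈ 360.63 km. ✓

x ≈ 116.4 km, y ≈ -143.2 km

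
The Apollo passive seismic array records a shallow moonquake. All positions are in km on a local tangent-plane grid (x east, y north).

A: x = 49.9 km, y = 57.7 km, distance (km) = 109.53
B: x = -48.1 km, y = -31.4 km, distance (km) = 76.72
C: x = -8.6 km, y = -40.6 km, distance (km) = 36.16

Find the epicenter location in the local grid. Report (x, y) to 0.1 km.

Circle about each station: (x − 49.9)² + (y − 57.7)² = 109.53²; (x + 48.1)² + (y + 31.4)² = 76.72²; (x + 8.6)² + (y + 40.6)² = 36.16².
Subtracting pairs of circle equations eliminates x²+y² and gives linear equations (the radical axes):
-196.0 x − 178.2 y = 3591.13
-117.0 x − 196.6 y = 6592.30
Solving the 2×2 system: x ≈ 26.5, y ≈ -49.3 km.
Check against A (with the unrounded x, y): √((x − 49.9)²+(y − 57.7)²) = 109.53 ≈ 109.53 km. ✓

(26.5, -49.3)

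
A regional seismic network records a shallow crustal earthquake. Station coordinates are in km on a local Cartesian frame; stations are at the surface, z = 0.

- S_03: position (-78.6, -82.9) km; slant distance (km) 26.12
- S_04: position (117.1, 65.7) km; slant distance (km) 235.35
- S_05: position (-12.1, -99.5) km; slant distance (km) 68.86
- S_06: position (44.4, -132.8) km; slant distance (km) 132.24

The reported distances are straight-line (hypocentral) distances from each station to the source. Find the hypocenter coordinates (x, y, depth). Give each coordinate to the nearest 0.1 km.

Each station gives a sphere (x−x_i)² + (y−y_i)² + z² = d_i² (stations at z=0).
Subtracting the S_03 sphere from S_04 and S_05: z² cancels, leaving linear equations in x and y:
391.4 x + 297.2 y = -49728.84
133.0 x − 33.2 y = -7063.16
Solving: x ≈ -71.402, y ≈ -73.291 km (keep extra digits for the depth step; rounded: -71.4, -73.3).
Then from the S_03 sphere: z² = 26.12² − (x + 78.6)² − (y + 82.9)² with x = -71.402, y = -73.291, so z ≈ 23.197 ≈ 23.2 km.

x ≈ -71.4 km, y ≈ -73.3 km, depth ≈ 23.2 km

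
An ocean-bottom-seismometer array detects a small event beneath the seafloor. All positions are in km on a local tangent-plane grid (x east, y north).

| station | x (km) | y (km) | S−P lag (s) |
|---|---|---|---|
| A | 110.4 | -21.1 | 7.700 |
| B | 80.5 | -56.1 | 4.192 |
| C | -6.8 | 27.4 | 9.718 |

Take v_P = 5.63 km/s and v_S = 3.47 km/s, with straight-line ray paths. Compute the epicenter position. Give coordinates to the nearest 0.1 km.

44.6 km east, -43.9 km north

Distance from S−P lag: d = Δt · v_P v_S / (v_P − v_S) = Δt · (5.63·3.47)/(5.63−3.47) ≈ 9.0445·Δt.
So d_A = 69.64, d_B = 37.91, d_C = 87.89 km.
Circle about each station: (x − 110.4)² + (y + 21.1)² = 69.64²; (x − 80.5)² + (y + 56.1)² = 37.91²; (x + 6.8)² + (y − 27.4)² = 87.89².
Subtracting the A equation from the B and C equations removes the quadratic terms:
-59.8 x − 70.0 y = 406.65
-234.4 x + 97.0 y = -14711.29
Solving the 2×2 system: x ≈ 44.6, y ≈ -43.9 km.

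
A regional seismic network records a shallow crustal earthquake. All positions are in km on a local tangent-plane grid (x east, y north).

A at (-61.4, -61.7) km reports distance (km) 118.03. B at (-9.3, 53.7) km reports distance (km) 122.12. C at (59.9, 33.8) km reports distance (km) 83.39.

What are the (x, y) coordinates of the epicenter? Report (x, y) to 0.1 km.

Circle about each station: (x + 61.4)² + (y + 61.7)² = 118.03²; (x + 9.3)² + (y − 53.7)² = 122.12²; (x − 59.9)² + (y − 33.8)² = 83.39².
Subtracting the A equation from the B and C equations removes the quadratic terms:
104.2 x + 230.8 y = -5588.88
242.6 x + 191.0 y = 4130.79
Solving the 2×2 system: x ≈ 56.0, y ≈ -49.5 km.
Check against A (with the unrounded x, y): √((x + 61.4)²+(y + 61.7)²) = 118.03 ≈ 118.03 km. ✓

56.0 km east, -49.5 km north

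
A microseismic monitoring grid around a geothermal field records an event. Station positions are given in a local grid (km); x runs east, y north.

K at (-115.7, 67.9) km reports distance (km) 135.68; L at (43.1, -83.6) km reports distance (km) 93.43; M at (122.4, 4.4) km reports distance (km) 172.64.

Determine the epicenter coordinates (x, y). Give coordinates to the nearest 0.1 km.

Circle about each station: (x + 115.7)² + (y − 67.9)² = 135.68²; (x − 43.1)² + (y + 83.6)² = 93.43²; (x − 122.4)² + (y − 4.4)² = 172.64².
Subtracting the K equation from the L and M equations removes the quadratic terms:
317.6 x − 303.0 y = 529.57
476.2 x − 127.0 y = -14391.29
Solving the 2×2 system: x ≈ -42.6, y ≈ -46.4 km.

x ≈ -42.6 km, y ≈ -46.4 km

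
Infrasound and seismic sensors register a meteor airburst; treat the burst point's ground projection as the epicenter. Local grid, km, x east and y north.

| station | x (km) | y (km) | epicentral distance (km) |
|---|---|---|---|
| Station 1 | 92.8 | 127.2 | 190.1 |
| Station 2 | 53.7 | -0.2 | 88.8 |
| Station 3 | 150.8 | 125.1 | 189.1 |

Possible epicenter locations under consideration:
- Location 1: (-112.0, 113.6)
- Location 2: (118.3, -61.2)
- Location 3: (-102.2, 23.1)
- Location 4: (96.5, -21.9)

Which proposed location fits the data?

Location 2

For each candidate, compare |candidate − station| to the reported distance:
Location 1: residuals Station 1 15.2, Station 2 112.2, Station 3 74.0 → max 112.2 km
Location 2: residuals Station 1 0.0, Station 2 0.0, Station 3 0.0 → max 0.0 km
Location 3: residuals Station 1 30.9, Station 2 68.8, Station 3 83.7 → max 83.7 km
Location 4: residuals Station 1 41.0, Station 2 40.8, Station 3 32.4 → max 41.0 km
Only Location 2 has all residuals ≈ 0.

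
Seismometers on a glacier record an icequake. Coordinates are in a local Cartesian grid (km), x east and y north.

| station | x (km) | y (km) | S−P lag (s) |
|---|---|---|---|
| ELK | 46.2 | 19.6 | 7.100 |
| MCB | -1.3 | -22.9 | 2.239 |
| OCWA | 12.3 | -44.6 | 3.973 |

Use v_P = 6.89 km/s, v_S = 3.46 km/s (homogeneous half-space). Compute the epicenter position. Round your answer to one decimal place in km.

13.1 km east, -17.0 km north

Distance from S−P lag: d = Δt · v_P v_S / (v_P − v_S) = Δt · (6.89·3.46)/(6.89−3.46) ≈ 6.9503·Δt.
So d_ELK = 49.35, d_MCB = 15.56, d_OCWA = 27.61 km.
Circle about each station: (x − 46.2)² + (y − 19.6)² = 49.35²; (x + 1.3)² + (y + 22.9)² = 15.56²; (x − 12.3)² + (y + 44.6)² = 27.61².
Subtracting the ELK equation from the MCB and OCWA equations removes the quadratic terms:
-95.0 x − 85.0 y = 200.81
-67.8 x − 128.4 y = 1294.96
Solving the 2×2 system: x ≈ 13.1, y ≈ -17.0 km.
Check against ELK (with the unrounded x, y): √((x − 46.2)²+(y − 19.6)²) = 49.35 ≈ 49.35 km. ✓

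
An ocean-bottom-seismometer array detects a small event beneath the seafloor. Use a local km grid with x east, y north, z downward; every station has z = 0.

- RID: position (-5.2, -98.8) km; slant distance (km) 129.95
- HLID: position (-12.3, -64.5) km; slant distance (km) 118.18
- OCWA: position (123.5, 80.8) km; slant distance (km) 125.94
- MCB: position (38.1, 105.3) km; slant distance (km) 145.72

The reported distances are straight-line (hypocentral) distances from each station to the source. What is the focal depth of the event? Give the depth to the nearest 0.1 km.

depth ≈ 60.1 km

Each station gives a sphere (x−x_i)² + (y−y_i)² + z² = d_i² (stations at z=0).
Subtracting the RID sphere from HLID and OCWA: z² cancels, leaving linear equations in x and y:
-14.2 x + 68.6 y = -2556.45
257.4 x + 359.2 y = 13018.53
Solving: x ≈ 79.591, y ≈ -20.791 km (keep extra digits for the depth step; rounded: 79.6, -20.8).
Then from the RID sphere: z² = 129.95² − (x + 5.2)² − (y + 98.8)² with x = 79.591, y = -20.791, so z ≈ 60.101 ≈ 60.1 km.
Check against MCB (with the unrounded solution): distance 145.71 ≈ 145.72 km. ✓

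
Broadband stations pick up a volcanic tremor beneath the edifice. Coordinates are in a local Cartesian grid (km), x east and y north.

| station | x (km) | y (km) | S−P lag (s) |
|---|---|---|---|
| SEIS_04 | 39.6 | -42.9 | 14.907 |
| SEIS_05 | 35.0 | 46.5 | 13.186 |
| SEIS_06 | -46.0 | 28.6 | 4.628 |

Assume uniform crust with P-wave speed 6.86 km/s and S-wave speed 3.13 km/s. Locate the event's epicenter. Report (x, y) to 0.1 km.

x ≈ -30.0 km, y ≈ 7.3 km

Distance from S−P lag: d = Δt · v_P v_S / (v_P − v_S) = Δt · (6.86·3.13)/(6.86−3.13) ≈ 5.7565·Δt.
So d_SEIS_04 = 85.81, d_SEIS_05 = 75.91, d_SEIS_06 = 26.64 km.
Circle about each station: (x − 39.6)² + (y + 42.9)² = 85.81²; (x − 35.0)² + (y − 46.5)² = 75.91²; (x + 46.0)² + (y − 28.6)² = 26.64².
Subtracting the SEIS_04 equation from the SEIS_05 and SEIS_06 equations removes the quadratic terms:
-9.2 x + 178.8 y = 1579.71
-171.2 x + 143.0 y = 6179.06
Solving the 2×2 system: x ≈ -30.0, y ≈ 7.3 km.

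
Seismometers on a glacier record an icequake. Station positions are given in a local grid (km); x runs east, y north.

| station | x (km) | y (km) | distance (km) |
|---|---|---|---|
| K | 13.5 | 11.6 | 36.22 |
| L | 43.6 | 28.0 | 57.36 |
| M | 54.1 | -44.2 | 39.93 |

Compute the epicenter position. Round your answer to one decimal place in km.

x ≈ 19.6 km, y ≈ -24.1 km

Circle about each station: (x − 13.5)² + (y − 11.6)² = 36.22²; (x − 43.6)² + (y − 28.0)² = 57.36²; (x − 54.1)² + (y + 44.2)² = 39.93².
Subtracting pairs of circle equations eliminates x²+y² and gives linear equations (the radical axes):
60.2 x + 32.8 y = 389.87
81.2 x − 111.6 y = 4281.12
Solving the 2×2 system: x ≈ 19.6, y ≈ -24.1 km.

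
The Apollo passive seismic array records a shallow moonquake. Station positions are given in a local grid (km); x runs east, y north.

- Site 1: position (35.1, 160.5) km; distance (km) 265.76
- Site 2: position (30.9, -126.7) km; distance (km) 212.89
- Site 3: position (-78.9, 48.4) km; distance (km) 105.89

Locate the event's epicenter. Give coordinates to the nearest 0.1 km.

(-155.8, -24.4)

Circle about each station: (x − 35.1)² + (y − 160.5)² = 265.76²; (x − 30.9)² + (y + 126.7)² = 212.89²; (x + 78.9)² + (y − 48.4)² = 105.89².
Subtracting the Site 1 equation from the Site 2 and Site 3 equations removes the quadratic terms:
-8.4 x − 574.4 y = 15321.67
-228.0 x − 224.2 y = 40991.20
Solving the 2×2 system: x ≈ -155.8, y ≈ -24.4 km.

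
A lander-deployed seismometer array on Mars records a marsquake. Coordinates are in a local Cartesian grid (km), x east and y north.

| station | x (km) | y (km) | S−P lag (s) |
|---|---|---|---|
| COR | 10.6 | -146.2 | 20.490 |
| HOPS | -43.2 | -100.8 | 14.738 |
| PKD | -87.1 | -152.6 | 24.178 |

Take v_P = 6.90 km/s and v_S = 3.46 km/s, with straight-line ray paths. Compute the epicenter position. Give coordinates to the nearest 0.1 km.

-7.1 km east, -5.1 km north

Distance from S−P lag: d = Δt · v_P v_S / (v_P − v_S) = Δt · (6.90·3.46)/(6.90−3.46) ≈ 6.9401·Δt.
So d_COR = 142.20, d_HOPS = 102.28, d_PKD = 167.80 km.
Circle about each station: (x − 10.6)² + (y + 146.2)² = 142.20²; (x + 43.2)² + (y + 100.8)² = 102.28²; (x + 87.1)² + (y + 152.6)² = 167.80².
Subtracting the COR equation from the HOPS and PKD equations removes the quadratic terms:
-107.6 x + 90.8 y = 299.72
-195.4 x − 12.8 y = 1450.37
Solving the 2×2 system: x ≈ -7.1, y ≈ -5.1 km.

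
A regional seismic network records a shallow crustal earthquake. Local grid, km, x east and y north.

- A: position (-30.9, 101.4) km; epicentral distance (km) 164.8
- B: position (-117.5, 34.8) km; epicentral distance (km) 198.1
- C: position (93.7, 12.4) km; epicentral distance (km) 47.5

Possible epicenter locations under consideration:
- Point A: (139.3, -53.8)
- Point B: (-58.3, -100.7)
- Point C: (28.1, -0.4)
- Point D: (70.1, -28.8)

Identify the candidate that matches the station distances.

For each candidate, compare |candidate − station| to the reported distance:
Point A: residuals A 65.5, B 73.6, C 32.9 → max 73.6 km
Point B: residuals A 39.1, B 50.2, C 142.0 → max 142.0 km
Point C: residuals A 47.1, B 48.3, C 19.3 → max 48.3 km
Point D: residuals A 0.0, B 0.0, C 0.0 → max 0.0 km
Only Point D has all residuals ≈ 0.

Point D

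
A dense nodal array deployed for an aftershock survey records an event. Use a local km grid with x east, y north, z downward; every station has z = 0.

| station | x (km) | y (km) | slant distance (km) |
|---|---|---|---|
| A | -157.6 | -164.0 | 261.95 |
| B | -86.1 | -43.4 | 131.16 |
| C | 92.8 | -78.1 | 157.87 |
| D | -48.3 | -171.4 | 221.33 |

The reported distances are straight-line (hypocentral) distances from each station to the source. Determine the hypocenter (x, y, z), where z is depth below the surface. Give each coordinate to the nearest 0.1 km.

(0.7, 36.8, 56.9)

Each station gives a sphere (x−x_i)² + (y−y_i)² + z² = d_i² (stations at z=0).
Subtracting the A sphere from B and C: z² cancels, leaving linear equations in x and y:
143.0 x + 241.2 y = 8977.87
500.8 x + 171.8 y = 6672.56
Solving: x ≈ 0.697, y ≈ 36.809 km (keep extra digits for the depth step; rounded: 0.7, 36.8).
Then from the A sphere: z² = 261.95² − (x + 157.6)² − (y + 164.0)² with x = 0.697, y = 36.809, so z ≈ 56.882 ≈ 56.9 km.
Check against D (with the unrounded solution): distance 221.33 ≈ 221.33 km. ✓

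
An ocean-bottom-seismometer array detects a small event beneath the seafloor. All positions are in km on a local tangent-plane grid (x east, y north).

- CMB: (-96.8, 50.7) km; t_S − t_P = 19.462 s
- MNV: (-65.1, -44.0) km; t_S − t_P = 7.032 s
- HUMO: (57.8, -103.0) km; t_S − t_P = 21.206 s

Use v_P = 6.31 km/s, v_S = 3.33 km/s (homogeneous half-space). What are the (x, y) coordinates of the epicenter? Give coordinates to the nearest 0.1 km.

Distance from S−P lag: d = Δt · v_P v_S / (v_P − v_S) = Δt · (6.31·3.33)/(6.31−3.33) ≈ 7.0511·Δt.
So d_CMB = 137.23, d_MNV = 49.58, d_HUMO = 149.53 km.
Circle about each station: (x + 96.8)² + (y − 50.7)² = 137.23²; (x + 65.1)² + (y + 44.0)² = 49.58²; (x − 57.8)² + (y + 103.0)² = 149.53².
Subtracting pairs of circle equations eliminates x²+y² and gives linear equations (the radical axes):
63.4 x − 189.4 y = 10607.18
309.2 x − 307.4 y = -1518.04
Solving the 2×2 system: x ≈ -90.8, y ≈ -86.4 km.
Check against CMB (with the unrounded x, y): √((x + 96.8)²+(y − 50.7)²) = 137.23 ≈ 137.23 km. ✓

-90.8 km east, -86.4 km north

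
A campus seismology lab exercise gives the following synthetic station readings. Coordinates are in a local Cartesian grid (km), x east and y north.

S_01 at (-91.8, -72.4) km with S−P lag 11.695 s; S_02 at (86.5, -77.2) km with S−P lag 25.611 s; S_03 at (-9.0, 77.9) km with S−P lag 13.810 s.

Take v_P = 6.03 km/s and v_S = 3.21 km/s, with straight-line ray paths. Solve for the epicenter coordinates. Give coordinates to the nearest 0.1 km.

Distance from S−P lag: d = Δt · v_P v_S / (v_P − v_S) = Δt · (6.03·3.21)/(6.03−3.21) ≈ 6.8639·Δt.
So d_S_01 = 80.27, d_S_02 = 175.79, d_S_03 = 94.79 km.
Circle about each station: (x + 91.8)² + (y + 72.4)² = 80.27²; (x − 86.5)² + (y + 77.2)² = 175.79²; (x + 9.0)² + (y − 77.9)² = 94.79².
Subtracting the S_01 equation from the S_02 and S_03 equations removes the quadratic terms:
356.6 x − 9.6 y = -24685.76
165.6 x + 300.6 y = -10061.46
Solving the 2×2 system: x ≈ -69.1, y ≈ 4.6 km.
Check against S_01 (with the unrounded x, y): √((x + 91.8)²+(y + 72.4)²) = 80.27 ≈ 80.27 km. ✓

(-69.1, 4.6)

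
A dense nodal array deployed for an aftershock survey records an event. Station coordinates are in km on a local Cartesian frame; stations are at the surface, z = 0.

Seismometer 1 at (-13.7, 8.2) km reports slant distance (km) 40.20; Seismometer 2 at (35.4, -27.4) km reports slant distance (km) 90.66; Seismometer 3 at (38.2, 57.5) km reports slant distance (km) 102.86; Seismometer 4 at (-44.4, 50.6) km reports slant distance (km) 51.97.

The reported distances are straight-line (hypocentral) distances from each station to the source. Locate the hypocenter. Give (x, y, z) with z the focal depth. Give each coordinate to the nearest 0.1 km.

Each station gives a sphere (x−x_i)² + (y−y_i)² + z² = d_i² (stations at z=0).
Subtracting the Seismometer 1 sphere from Seismometer 2 and Seismometer 3: z² cancels, leaving linear equations in x and y:
98.2 x − 71.2 y = -4854.21
103.8 x + 98.6 y = -4453.58
Solving: x ≈ -46.607, y ≈ 3.896 km (keep extra digits for the depth step; rounded: -46.6, 3.9).
Then from the Seismometer 1 sphere: z² = 40.20² − (x + 13.7)² − (y − 8.2)² with x = -46.607, y = 3.896, so z ≈ 22.686 ≈ 22.7 km.

(-46.6, 3.9, 22.7)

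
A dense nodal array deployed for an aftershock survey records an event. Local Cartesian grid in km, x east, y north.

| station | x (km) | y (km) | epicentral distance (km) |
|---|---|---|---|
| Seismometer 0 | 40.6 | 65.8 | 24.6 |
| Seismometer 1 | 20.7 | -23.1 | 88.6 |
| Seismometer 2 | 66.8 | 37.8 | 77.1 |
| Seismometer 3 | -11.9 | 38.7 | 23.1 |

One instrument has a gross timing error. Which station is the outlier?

Seismometer 0

Solve using three stations at a time. Using Seismometer 1, Seismometer 2, Seismometer 3 (subtract circle equations pairwise → linear system) gives (x, y) ≈ (-6.7, 61.2).
Distances from that point to each station vs reported:
  Seismometer 0: calculated 47.5 vs reported 24.6 → residual 22.9 km
  Seismometer 1: calculated 88.6 vs reported 88.6 → residual 0.0 km
  Seismometer 2: calculated 77.1 vs reported 77.1 → residual 0.0 km
  Seismometer 3: calculated 23.1 vs reported 23.1 → residual 0.0 km
Seismometer 1, Seismometer 2, Seismometer 3 are mutually consistent (residuals ≈ 0); Seismometer 0 is off by 22.9 km.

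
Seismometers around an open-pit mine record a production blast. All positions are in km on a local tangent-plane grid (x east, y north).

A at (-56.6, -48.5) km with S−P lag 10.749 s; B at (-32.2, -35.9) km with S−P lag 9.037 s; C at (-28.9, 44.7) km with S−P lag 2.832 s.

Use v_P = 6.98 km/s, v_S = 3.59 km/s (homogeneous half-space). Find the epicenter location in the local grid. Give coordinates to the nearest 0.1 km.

x ≈ -43.7 km, y ≈ 29.9 km

Distance from S−P lag: d = Δt · v_P v_S / (v_P − v_S) = Δt · (6.98·3.59)/(6.98−3.59) ≈ 7.3918·Δt.
So d_A = 79.45, d_B = 66.80, d_C = 20.93 km.
Circle about each station: (x + 56.6)² + (y + 48.5)² = 79.45²; (x + 32.2)² + (y + 35.9)² = 66.80²; (x + 28.9)² + (y − 44.7)² = 20.93².
Subtracting pairs of circle equations eliminates x²+y² and gives linear equations (the radical axes):
48.8 x + 25.2 y = -1380.10
55.4 x + 186.4 y = 3151.73
Solving the 2×2 system: x ≈ -43.7, y ≈ 29.9 km.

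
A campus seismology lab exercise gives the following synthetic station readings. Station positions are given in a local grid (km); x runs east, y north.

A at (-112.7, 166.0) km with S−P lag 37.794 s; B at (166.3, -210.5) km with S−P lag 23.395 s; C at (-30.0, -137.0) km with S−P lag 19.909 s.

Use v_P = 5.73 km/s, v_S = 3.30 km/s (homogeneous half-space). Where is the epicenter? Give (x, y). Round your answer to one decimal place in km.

x ≈ 93.6 km, y ≈ -43.6 km

Distance from S−P lag: d = Δt · v_P v_S / (v_P − v_S) = Δt · (5.73·3.30)/(5.73−3.30) ≈ 7.7815·Δt.
So d_A = 294.09, d_B = 182.05, d_C = 154.92 km.
Circle about each station: (x + 112.7)² + (y − 166.0)² = 294.09²; (x − 166.3)² + (y + 210.5)² = 182.05²; (x + 30.0)² + (y + 137.0)² = 154.92².
Subtracting the A equation from the B and C equations removes the quadratic terms:
558.0 x − 753.0 y = 85055.38
165.4 x − 606.0 y = 41900.43
Solving the 2×2 system: x ≈ 93.6, y ≈ -43.6 km.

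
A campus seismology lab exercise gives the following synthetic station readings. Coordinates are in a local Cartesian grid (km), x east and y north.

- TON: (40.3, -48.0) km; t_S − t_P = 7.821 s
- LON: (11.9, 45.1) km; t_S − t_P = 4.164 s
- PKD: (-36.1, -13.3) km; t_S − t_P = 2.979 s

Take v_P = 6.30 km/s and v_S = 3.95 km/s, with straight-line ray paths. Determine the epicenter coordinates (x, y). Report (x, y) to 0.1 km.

x ≈ -17.0 km, y ≈ 11.8 km

Distance from S−P lag: d = Δt · v_P v_S / (v_P − v_S) = Δt · (6.30·3.95)/(6.30−3.95) ≈ 10.5894·Δt.
So d_TON = 82.82, d_LON = 44.09, d_PKD = 31.55 km.
Circle about each station: (x − 40.3)² + (y + 48.0)² = 82.82²; (x − 11.9)² + (y − 45.1)² = 44.09²; (x + 36.1)² + (y + 13.3)² = 31.55².
Subtracting the TON equation from the LON and PKD equations removes the quadratic terms:
-56.8 x + 186.2 y = 3162.75
-152.8 x + 69.4 y = 3415.76
Solving the 2×2 system: x ≈ -17.0, y ≈ 11.8 km.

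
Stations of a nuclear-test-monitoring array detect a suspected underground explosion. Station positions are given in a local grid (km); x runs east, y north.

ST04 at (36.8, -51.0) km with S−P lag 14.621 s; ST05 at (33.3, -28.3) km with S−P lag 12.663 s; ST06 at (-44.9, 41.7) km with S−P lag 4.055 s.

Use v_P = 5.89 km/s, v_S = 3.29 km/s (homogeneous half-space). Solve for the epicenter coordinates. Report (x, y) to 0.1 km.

Distance from S−P lag: d = Δt · v_P v_S / (v_P − v_S) = Δt · (5.89·3.29)/(5.89−3.29) ≈ 7.4531·Δt.
So d_ST04 = 108.97, d_ST05 = 94.38, d_ST06 = 30.22 km.
Circle about each station: (x − 36.8)² + (y + 51.0)² = 108.97²; (x − 33.3)² + (y + 28.3)² = 94.38²; (x + 44.9)² + (y − 41.7)² = 30.22².
Subtracting the ST04 equation from the ST05 and ST06 equations removes the quadratic terms:
-7.0 x + 45.4 y = 921.42
-163.4 x + 185.4 y = 10760.87
Solving the 2×2 system: x ≈ -51.9, y ≈ 12.3 km.

(-51.9, 12.3)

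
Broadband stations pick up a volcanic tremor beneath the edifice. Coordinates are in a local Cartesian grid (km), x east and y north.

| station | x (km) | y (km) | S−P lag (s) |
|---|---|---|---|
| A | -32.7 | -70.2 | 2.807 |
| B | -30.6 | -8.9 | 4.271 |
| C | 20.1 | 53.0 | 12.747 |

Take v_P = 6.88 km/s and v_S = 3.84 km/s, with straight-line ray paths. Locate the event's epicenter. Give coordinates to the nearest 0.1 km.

(-29.6, -46.0)

Distance from S−P lag: d = Δt · v_P v_S / (v_P − v_S) = Δt · (6.88·3.84)/(6.88−3.84) ≈ 8.6905·Δt.
So d_A = 24.39, d_B = 37.12, d_C = 110.78 km.
Circle about each station: (x + 32.7)² + (y + 70.2)² = 24.39²; (x + 30.6)² + (y + 8.9)² = 37.12²; (x − 20.1)² + (y − 53.0)² = 110.78².
Subtracting pairs of circle equations eliminates x²+y² and gives linear equations (the radical axes):
4.2 x + 122.6 y = -5764.78
105.6 x + 246.4 y = -14461.66
Solving the 2×2 system: x ≈ -29.6, y ≈ -46.0 km.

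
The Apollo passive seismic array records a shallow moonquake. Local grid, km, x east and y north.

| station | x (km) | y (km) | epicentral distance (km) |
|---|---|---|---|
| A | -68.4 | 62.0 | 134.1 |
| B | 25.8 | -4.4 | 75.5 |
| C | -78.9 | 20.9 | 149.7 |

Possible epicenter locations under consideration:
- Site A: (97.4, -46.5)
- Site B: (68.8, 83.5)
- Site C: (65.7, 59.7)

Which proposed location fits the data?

For each candidate, compare |candidate − station| to the reported distance:
Site A: residuals A 64.0, B 7.6, C 39.0 → max 64.0 km
Site B: residuals A 4.8, B 22.4, C 10.7 → max 22.4 km
Site C: residuals A 0.0, B 0.0, C 0.0 → max 0.0 km
Only Site C has all residuals ≈ 0.

Site C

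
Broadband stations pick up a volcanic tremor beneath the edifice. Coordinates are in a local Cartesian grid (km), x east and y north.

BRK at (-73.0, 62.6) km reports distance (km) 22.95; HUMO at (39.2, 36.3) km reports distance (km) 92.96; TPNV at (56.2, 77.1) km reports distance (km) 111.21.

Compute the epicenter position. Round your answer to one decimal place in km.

-52.3 km east, 52.7 km north

Circle about each station: (x + 73.0)² + (y − 62.6)² = 22.95²; (x − 39.2)² + (y − 36.3)² = 92.96²; (x − 56.2)² + (y − 77.1)² = 111.21².
Subtracting the BRK equation from the HUMO and TPNV equations removes the quadratic terms:
224.4 x − 52.6 y = -14508.29
258.4 x + 29.0 y = -11985.87
Solving the 2×2 system: x ≈ -52.3, y ≈ 52.7 km.
Check against BRK (with the unrounded x, y): √((x + 73.0)²+(y − 62.6)²) = 22.94 ≈ 22.95 km. ✓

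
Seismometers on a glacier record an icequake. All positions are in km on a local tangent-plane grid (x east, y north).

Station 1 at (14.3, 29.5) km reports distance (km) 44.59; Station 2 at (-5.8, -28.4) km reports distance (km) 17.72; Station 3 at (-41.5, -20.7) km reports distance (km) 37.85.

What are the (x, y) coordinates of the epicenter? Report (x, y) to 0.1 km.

-5.0 km east, -10.7 km north

Circle about each station: (x − 14.3)² + (y − 29.5)² = 44.59²; (x + 5.8)² + (y + 28.4)² = 17.72²; (x + 41.5)² + (y + 20.7)² = 37.85².
Subtracting the Station 1 equation from the Station 2 and Station 3 equations removes the quadratic terms:
-40.2 x − 115.8 y = 1439.73
-111.6 x − 100.4 y = 1631.65
Solving the 2×2 system: x ≈ -5.0, y ≈ -10.7 km.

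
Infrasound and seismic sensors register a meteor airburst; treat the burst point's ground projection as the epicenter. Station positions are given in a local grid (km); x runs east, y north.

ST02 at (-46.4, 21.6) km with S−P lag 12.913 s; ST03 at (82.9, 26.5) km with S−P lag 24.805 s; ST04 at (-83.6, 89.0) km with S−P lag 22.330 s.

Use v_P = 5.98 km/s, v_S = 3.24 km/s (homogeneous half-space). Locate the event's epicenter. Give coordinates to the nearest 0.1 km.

(-65.0, -67.8)

Distance from S−P lag: d = Δt · v_P v_S / (v_P − v_S) = Δt · (5.98·3.24)/(5.98−3.24) ≈ 7.0712·Δt.
So d_ST02 = 91.31, d_ST03 = 175.40, d_ST04 = 157.90 km.
Circle about each station: (x + 46.4)² + (y − 21.6)² = 91.31²; (x − 82.9)² + (y − 26.5)² = 175.40²; (x + 83.6)² + (y − 89.0)² = 157.90².
Subtracting pairs of circle equations eliminates x²+y² and gives linear equations (the radical axes):
258.6 x + 9.8 y = -17472.50
-74.4 x + 134.8 y = -4304.45
Solving the 2×2 system: x ≈ -65.0, y ≈ -67.8 km.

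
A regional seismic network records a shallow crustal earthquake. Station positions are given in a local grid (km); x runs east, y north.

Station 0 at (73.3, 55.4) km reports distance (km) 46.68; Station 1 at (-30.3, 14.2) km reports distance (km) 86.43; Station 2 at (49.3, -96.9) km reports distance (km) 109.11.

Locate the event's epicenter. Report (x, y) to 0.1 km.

Circle about each station: (x − 73.3)² + (y − 55.4)² = 46.68²; (x + 30.3)² + (y − 14.2)² = 86.43²; (x − 49.3)² + (y + 96.9)² = 109.11².
Subtracting the Station 0 equation from the Station 1 and Station 2 equations removes the quadratic terms:
-207.2 x − 82.4 y = -12613.44
-48.0 x − 304.6 y = -6347.92
Solving the 2×2 system: x ≈ 56.1, y ≈ 12.0 km.

x ≈ 56.1 km, y ≈ 12.0 km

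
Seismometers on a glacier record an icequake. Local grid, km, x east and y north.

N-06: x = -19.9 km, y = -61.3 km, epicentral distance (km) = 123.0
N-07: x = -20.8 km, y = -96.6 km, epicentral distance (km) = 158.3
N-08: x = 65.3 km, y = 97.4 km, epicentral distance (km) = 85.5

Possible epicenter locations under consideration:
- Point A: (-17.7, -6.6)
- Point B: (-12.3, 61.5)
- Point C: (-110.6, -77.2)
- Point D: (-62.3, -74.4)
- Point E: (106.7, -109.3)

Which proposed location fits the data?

For each candidate, compare |candidate − station| to the reported distance:
Point A: residuals N-06 68.3, N-07 68.2, N-08 47.6 → max 68.3 km
Point B: residuals N-06 0.0, N-07 0.0, N-08 0.0 → max 0.0 km
Point C: residuals N-06 30.9, N-07 66.4, N-08 162.3 → max 162.3 km
Point D: residuals N-06 78.6, N-07 111.2, N-08 128.5 → max 128.5 km
Point E: residuals N-06 12.4, N-07 30.2, N-08 125.3 → max 125.3 km
Only Point B has all residuals ≈ 0.

Point B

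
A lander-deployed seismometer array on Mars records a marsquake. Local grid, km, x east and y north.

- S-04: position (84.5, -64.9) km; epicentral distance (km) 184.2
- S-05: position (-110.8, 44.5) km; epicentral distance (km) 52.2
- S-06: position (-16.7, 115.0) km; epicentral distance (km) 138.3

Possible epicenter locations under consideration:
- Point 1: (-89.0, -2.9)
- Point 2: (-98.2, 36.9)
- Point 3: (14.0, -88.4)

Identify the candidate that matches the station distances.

For each candidate, compare |candidate − station| to the reported distance:
Point 1: residuals S-04 0.0, S-05 0.0, S-06 0.0 → max 0.0 km
Point 2: residuals S-04 24.9, S-05 37.5, S-06 25.4 → max 37.5 km
Point 3: residuals S-04 109.9, S-05 130.1, S-06 67.4 → max 130.1 km
Only Point 1 has all residuals ≈ 0.

Point 1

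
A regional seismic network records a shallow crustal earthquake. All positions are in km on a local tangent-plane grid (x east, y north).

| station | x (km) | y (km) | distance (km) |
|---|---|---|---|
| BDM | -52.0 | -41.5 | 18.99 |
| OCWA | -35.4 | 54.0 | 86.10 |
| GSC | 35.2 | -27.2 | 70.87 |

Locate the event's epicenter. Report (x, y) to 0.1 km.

-35.5 km east, -32.1 km north

Circle about each station: (x + 52.0)² + (y + 41.5)² = 18.99²; (x + 35.4)² + (y − 54.0)² = 86.10²; (x − 35.2)² + (y + 27.2)² = 70.87².
Subtracting pairs of circle equations eliminates x²+y² and gives linear equations (the radical axes):
33.2 x + 191.0 y = -7309.68
174.4 x + 28.6 y = -7109.31
Solving the 2×2 system: x ≈ -35.5, y ≈ -32.1 km.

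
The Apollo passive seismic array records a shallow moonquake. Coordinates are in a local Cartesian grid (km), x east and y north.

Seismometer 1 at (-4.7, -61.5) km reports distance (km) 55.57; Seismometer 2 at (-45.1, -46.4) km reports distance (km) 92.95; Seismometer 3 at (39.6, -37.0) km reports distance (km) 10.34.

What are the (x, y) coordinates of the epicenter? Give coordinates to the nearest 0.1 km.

47.8 km east, -43.3 km north

Circle about each station: (x + 4.7)² + (y + 61.5)² = 55.57²; (x + 45.1)² + (y + 46.4)² = 92.95²; (x − 39.6)² + (y + 37.0)² = 10.34².
Subtracting the Seismometer 1 equation from the Seismometer 2 and Seismometer 3 equations removes the quadratic terms:
-80.8 x + 30.2 y = -5169.05
88.6 x + 49.0 y = 2113.93
Solving the 2×2 system: x ≈ 47.8, y ≈ -43.3 km.
Check against Seismometer 1 (with the unrounded x, y): √((x + 4.7)²+(y + 61.5)²) = 55.57 ≈ 55.57 km. ✓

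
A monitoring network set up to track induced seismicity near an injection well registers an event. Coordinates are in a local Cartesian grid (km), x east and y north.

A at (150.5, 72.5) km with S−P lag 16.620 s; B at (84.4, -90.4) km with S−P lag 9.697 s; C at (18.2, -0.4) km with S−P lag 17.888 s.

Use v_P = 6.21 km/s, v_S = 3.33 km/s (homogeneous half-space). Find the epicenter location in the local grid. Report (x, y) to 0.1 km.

x ≈ 138.2 km, y ≈ -46.2 km

Distance from S−P lag: d = Δt · v_P v_S / (v_P − v_S) = Δt · (6.21·3.33)/(6.21−3.33) ≈ 7.1803·Δt.
So d_A = 119.34, d_B = 69.63, d_C = 128.44 km.
Circle about each station: (x − 150.5)² + (y − 72.5)² = 119.34²; (x − 84.4)² + (y + 90.4)² = 69.63²; (x − 18.2)² + (y + 0.4)² = 128.44².
Subtracting pairs of circle equations eliminates x²+y² and gives linear equations (the radical axes):
-132.2 x − 325.8 y = -3217.28
-264.6 x − 145.8 y = -29829.90
Solving the 2×2 system: x ≈ 138.2, y ≈ -46.2 km.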